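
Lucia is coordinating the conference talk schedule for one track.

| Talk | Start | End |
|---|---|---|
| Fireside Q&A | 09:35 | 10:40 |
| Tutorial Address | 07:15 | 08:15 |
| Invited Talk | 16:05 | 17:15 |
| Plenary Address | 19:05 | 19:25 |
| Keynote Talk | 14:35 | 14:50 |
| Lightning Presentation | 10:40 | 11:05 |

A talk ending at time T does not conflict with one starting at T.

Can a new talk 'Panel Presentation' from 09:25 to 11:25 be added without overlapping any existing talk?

Tutorial Address: ends 08:15 at or before Panel Presentation starts 09:25 → clear.
Fireside Q&A: starts 09:35 before Panel Presentation ends 11:25, and ends 10:40 after Panel Presentation starts 09:25 → overlap.
Lightning Presentation: starts 10:40 before Panel Presentation ends 11:25, and ends 11:05 after Panel Presentation starts 09:25 → overlap.
Keynote Talk: starts 14:35 at or after Panel Presentation ends 11:25 → clear.
Invited Talk: starts 16:05 at or after Panel Presentation ends 11:25 → clear.
Plenary Address: starts 19:05 at or after Panel Presentation ends 11:25 → clear.
Panel Presentation overlaps Fireside Q&A, Lightning Presentation.

No — it overlaps Fireside Q&A, Lightning Presentation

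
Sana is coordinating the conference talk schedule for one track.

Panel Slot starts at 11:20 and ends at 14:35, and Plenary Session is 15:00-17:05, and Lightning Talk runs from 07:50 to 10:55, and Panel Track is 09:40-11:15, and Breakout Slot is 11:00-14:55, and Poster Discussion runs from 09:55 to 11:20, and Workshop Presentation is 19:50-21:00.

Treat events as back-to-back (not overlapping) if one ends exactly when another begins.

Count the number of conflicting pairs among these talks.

6

Sorted by start: Lightning Talk, Panel Track, Poster Discussion, Breakout Slot, Panel Slot, Plenary Session, Workshop Presentation.
Panel Track starts before Lightning Talk ends → Lightning Talk and Panel Track overlap.
Poster Discussion starts before Lightning Talk ends → Lightning Talk and Poster Discussion overlap.
Breakout Slot starts after Lightning Talk ends, so nothing later overlaps Lightning Talk either.
Poster Discussion starts before Panel Track ends → Panel Track and Poster Discussion overlap.
Breakout Slot starts before Panel Track ends → Panel Track and Breakout Slot overlap.
Panel Slot starts after Panel Track ends, so nothing later overlaps Panel Track either.
Breakout Slot starts before Poster Discussion ends → Poster Discussion and Breakout Slot overlap.
Panel Slot starts exactly when Poster Discussion ends (back-to-back, no overlap), so nothing later overlaps Poster Discussion either.
Panel Slot starts before Breakout Slot ends → Breakout Slot and Panel Slot overlap.
Plenary Session starts after Breakout Slot ends, so nothing later overlaps Breakout Slot either.
Plenary Session starts after Panel Slot ends, so nothing later overlaps Panel Slot either.
Workshop Presentation starts after Plenary Session ends.
Overlapping pairs: Breakout Slot & Panel Slot, Breakout Slot & Panel Track, Breakout Slot & Poster Discussion, Lightning Talk & Panel Track, Lightning Talk & Poster Discussion, Panel Track & Poster Discussion — 6 in total.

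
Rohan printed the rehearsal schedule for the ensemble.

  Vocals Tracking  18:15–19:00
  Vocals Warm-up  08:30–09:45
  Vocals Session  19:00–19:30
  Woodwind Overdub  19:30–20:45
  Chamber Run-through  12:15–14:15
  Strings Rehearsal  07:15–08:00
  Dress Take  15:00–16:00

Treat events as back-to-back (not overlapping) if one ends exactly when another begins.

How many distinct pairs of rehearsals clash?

Two intervals overlap when each starts before the other ends.
Sorted by start: Strings Rehearsal, Vocals Warm-up, Chamber Run-through, Dress Take, Vocals Tracking, Vocals Session, Woodwind Overdub.
Vocals Warm-up starts after Strings Rehearsal ends, so nothing later overlaps Strings Rehearsal either.
Chamber Run-through starts after Vocals Warm-up ends, so nothing later overlaps Vocals Warm-up either.
Dress Take starts after Chamber Run-through ends, so nothing later overlaps Chamber Run-through either.
Vocals Tracking starts after Dress Take ends, so nothing later overlaps Dress Take either.
Vocals Session starts exactly when Vocals Tracking ends (back-to-back, no overlap), so nothing later overlaps Vocals Tracking either.
Woodwind Overdub starts exactly when Vocals Session ends (back-to-back, no overlap).
No pair overlaps.

0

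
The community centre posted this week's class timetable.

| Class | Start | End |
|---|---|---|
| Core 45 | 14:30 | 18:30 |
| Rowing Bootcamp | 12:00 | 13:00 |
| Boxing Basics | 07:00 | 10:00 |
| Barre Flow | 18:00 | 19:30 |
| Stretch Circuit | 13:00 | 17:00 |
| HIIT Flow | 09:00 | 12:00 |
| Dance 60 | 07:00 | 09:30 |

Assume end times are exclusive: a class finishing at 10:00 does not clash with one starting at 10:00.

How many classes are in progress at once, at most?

Sort all start/end points and keep a running count:
07:00 start Boxing Basics → 1
07:00 start Dance 60 → 2
09:00 start HIIT Flow → 3
09:30 end Dance 60 → 2
10:00 end Boxing Basics → 1
12:00 end HIIT Flow → 0
12:00 start Rowing Bootcamp → 1
13:00 end Rowing Bootcamp → 0
13:00 start Stretch Circuit → 1
14:30 start Core 45 → 2
17:00 end Stretch Circuit → 1
18:00 start Barre Flow → 2
18:30 end Core 45 → 1
19:30 end Barre Flow → 0
Peak is 3, at 09:00 (Boxing Basics, Dance 60, HIIT Flow).

3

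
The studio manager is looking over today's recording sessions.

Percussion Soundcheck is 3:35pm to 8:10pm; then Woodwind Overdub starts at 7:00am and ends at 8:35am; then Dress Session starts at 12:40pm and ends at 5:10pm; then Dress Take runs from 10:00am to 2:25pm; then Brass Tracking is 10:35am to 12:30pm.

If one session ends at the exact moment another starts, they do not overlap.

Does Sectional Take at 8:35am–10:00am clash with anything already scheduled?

Woodwind Overdub: ends 8:35am at or before Sectional Take starts 8:35am → clear.
Dress Take: starts 10:00am at or after Sectional Take ends 10:00am → clear.
Brass Tracking: starts 10:35am at or after Sectional Take ends 10:00am → clear.
Dress Session: starts 12:40pm at or after Sectional Take ends 10:00am → clear.
Percussion Soundcheck: starts 3:35pm at or after Sectional Take ends 10:00am → clear.

No — it doesn't clash with anything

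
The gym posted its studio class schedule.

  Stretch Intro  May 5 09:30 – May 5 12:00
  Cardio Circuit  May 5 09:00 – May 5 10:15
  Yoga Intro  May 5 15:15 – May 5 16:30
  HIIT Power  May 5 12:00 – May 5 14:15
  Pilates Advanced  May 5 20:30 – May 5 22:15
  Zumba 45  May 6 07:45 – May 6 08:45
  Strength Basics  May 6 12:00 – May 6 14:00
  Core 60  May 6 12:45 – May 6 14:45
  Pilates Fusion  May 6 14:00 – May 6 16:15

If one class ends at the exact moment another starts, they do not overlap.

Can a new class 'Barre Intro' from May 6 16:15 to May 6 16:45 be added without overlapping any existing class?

Cardio Circuit: ends May 5 10:15 at or before Barre Intro starts May 6 16:15 → clear.
Stretch Intro: ends May 5 12:00 at or before Barre Intro starts May 6 16:15 → clear.
HIIT Power: ends May 5 14:15 at or before Barre Intro starts May 6 16:15 → clear.
Yoga Intro: ends May 5 16:30 at or before Barre Intro starts May 6 16:15 → clear.
Pilates Advanced: ends May 5 22:15 at or before Barre Intro starts May 6 16:15 → clear.
Zumba 45: ends May 6 08:45 at or before Barre Intro starts May 6 16:15 → clear.
Strength Basics: ends May 6 14:00 at or before Barre Intro starts May 6 16:15 → clear.
Core 60: ends May 6 14:45 at or before Barre Intro starts May 6 16:15 → clear.
Pilates Fusion: ends May 6 16:15 at or before Barre Intro starts May 6 16:15 → clear.

Yes — the slot is free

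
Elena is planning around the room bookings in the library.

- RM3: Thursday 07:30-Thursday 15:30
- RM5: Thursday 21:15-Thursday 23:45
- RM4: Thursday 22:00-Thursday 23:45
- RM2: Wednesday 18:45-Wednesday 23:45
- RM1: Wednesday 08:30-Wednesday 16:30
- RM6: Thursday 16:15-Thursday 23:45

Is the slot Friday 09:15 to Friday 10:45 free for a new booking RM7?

RM1: ends Wednesday 16:30 at or before RM7 starts Friday 09:15 → clear.
RM2: ends Wednesday 23:45 at or before RM7 starts Friday 09:15 → clear.
RM3: ends Thursday 15:30 at or before RM7 starts Friday 09:15 → clear.
RM6: ends Thursday 23:45 at or before RM7 starts Friday 09:15 → clear.
RM5: ends Thursday 23:45 at or before RM7 starts Friday 09:15 → clear.
RM4: ends Thursday 23:45 at or before RM7 starts Friday 09:15 → clear.

Yes — the slot is free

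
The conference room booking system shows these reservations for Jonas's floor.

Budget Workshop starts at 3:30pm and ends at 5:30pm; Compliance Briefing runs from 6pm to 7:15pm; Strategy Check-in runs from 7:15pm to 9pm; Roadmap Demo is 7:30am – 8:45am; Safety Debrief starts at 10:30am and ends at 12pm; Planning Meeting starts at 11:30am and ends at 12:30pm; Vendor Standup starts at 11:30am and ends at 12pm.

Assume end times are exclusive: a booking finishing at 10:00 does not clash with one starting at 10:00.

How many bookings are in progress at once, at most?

Sort all start/end points and keep a running count:
7:30am start Roadmap Demo → 1
8:45am end Roadmap Demo → 0
10:30am start Safety Debrief → 1
11:30am start Planning Meeting → 2
11:30am start Vendor Standup → 3
12pm end Safety Debrief → 2
12pm end Vendor Standup → 1
12:30pm end Planning Meeting → 0
3:30pm start Budget Workshop → 1
5:30pm end Budget Workshop → 0
6pm start Compliance Briefing → 1
7:15pm end Compliance Briefing → 0
7:15pm start Strategy Check-in → 1
9pm end Strategy Check-in → 0
Peak is 3, at 11:30am (Planning Meeting, Safety Debrief, Vendor Standup).

3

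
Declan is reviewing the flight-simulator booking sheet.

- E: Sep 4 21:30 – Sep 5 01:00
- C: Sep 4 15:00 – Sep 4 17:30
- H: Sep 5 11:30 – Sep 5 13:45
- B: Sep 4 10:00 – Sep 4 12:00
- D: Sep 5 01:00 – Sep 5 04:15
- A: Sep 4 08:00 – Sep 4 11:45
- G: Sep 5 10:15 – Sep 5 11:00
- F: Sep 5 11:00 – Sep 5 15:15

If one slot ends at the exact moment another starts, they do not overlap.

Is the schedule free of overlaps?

Sorted by start: A, B, C, E, D, G, F, H.
B starts before A ends → A and B overlap.
That's a conflict, so the schedule is not conflict-free.

No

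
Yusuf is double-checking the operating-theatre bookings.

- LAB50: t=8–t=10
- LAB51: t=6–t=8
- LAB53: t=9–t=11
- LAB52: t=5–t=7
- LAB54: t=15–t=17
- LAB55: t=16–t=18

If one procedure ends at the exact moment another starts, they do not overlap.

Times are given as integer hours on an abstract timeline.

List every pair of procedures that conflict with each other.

Sorted by start: LAB52, LAB51, LAB50, LAB53, LAB54, LAB55.
LAB51 starts before LAB52 ends → LAB52 and LAB51 overlap.
LAB50 starts after LAB52 ends — done with LAB52.
LAB50 starts exactly when LAB51 ends (back-to-back, no overlap) — done with LAB51.
LAB53 starts before LAB50 ends → LAB50 and LAB53 overlap.
LAB54 starts after LAB50 ends — done with LAB50.
LAB54 starts after LAB53 ends — done with LAB53.
LAB55 starts before LAB54 ends → LAB54 and LAB55 overlap.

LAB50 & LAB53, LAB51 & LAB52, LAB54 & LAB55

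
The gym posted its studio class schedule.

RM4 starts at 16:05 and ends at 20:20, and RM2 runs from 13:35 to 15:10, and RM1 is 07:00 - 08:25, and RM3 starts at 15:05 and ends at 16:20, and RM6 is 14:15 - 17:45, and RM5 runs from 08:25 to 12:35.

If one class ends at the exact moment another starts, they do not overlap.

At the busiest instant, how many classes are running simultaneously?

3

Walk through starts and ends in time order (an end at T is processed before a start at T):
07:00 start RM1 → 1
08:25 end RM1 → 0
08:25 start RM5 → 1
12:35 end RM5 → 0
13:35 start RM2 → 1
14:15 start RM6 → 2
15:05 start RM3 → 3
15:10 end RM2 → 2
16:05 start RM4 → 3
16:20 end RM3 → 2
17:45 end RM6 → 1
20:20 end RM4 → 0
Peak is 3, at 15:05 (RM2, RM3, RM6).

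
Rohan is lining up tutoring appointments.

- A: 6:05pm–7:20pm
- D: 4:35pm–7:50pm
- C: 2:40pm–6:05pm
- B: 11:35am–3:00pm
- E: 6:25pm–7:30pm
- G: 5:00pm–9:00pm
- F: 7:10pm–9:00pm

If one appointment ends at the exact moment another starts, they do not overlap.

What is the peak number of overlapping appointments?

Sort all start/end points and keep a running count:
11:35am start B → 1
2:40pm start C → 2
3:00pm end B → 1
4:35pm start D → 2
5:00pm start G → 3
6:05pm end C → 2
6:05pm start A → 3
6:25pm start E → 4
7:10pm start F → 5
7:20pm end A → 4
7:30pm end E → 3
7:50pm end D → 2
9:00pm end F → 1
9:00pm end G → 0
Peak is 5, at 7:10pm (A, D, E, F, G).

5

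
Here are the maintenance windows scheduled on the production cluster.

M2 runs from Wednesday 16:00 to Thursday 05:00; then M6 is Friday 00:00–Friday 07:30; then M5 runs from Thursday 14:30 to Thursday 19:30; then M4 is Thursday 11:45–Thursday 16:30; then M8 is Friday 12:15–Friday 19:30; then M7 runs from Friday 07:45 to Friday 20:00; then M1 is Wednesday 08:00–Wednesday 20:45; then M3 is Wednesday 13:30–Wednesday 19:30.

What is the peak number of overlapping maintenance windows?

Sort all start/end points and keep a running count:
Wednesday 08:00 start M1 → 1
Wednesday 13:30 start M3 → 2
Wednesday 16:00 start M2 → 3
Wednesday 19:30 end M3 → 2
Wednesday 20:45 end M1 → 1
Thursday 05:00 end M2 → 0
Thursday 11:45 start M4 → 1
Thursday 14:30 start M5 → 2
Thursday 16:30 end M4 → 1
Thursday 19:30 end M5 → 0
Friday 00:00 start M6 → 1
Friday 07:30 end M6 → 0
Friday 07:45 start M7 → 1
Friday 12:15 start M8 → 2
Friday 19:30 end M8 → 1
Friday 20:00 end M7 → 0
Peak is 3, at Wednesday 16:00 (M1, M2, M3).

3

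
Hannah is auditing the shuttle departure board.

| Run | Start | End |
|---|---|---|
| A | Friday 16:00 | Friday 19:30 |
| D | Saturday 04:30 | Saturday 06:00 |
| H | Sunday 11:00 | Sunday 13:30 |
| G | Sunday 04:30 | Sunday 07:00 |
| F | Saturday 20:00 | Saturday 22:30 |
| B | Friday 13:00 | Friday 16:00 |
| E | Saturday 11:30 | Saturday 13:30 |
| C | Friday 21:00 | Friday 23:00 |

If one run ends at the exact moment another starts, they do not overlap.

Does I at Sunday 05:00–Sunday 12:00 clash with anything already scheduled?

Yes — it overlaps G, H

B: ends Friday 16:00 at or before I starts Sunday 05:00 → clear.
A: ends Friday 19:30 at or before I starts Sunday 05:00 → clear.
C: ends Friday 23:00 at or before I starts Sunday 05:00 → clear.
D: ends Saturday 06:00 at or before I starts Sunday 05:00 → clear.
E: ends Saturday 13:30 at or before I starts Sunday 05:00 → clear.
F: ends Saturday 22:30 at or before I starts Sunday 05:00 → clear.
G: starts Sunday 04:30 before I ends Sunday 12:00, and ends Sunday 07:00 after I starts Sunday 05:00 → overlap.
H: starts Sunday 11:00 before I ends Sunday 12:00, and ends Sunday 13:30 after I starts Sunday 05:00 → overlap.
I overlaps G, H.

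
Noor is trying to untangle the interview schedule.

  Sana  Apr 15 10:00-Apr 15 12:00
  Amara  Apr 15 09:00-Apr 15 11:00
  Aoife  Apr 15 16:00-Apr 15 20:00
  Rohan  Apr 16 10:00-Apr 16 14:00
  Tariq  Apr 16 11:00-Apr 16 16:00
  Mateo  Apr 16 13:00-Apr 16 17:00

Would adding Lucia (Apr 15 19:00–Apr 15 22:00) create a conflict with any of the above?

Yes — it overlaps Aoife

Amara: ends Apr 15 11:00 at or before Lucia starts Apr 15 19:00 → clear.
Sana: ends Apr 15 12:00 at or before Lucia starts Apr 15 19:00 → clear.
Aoife: starts Apr 15 16:00 before Lucia ends Apr 15 22:00, and ends Apr 15 20:00 after Lucia starts Apr 15 19:00 → overlap.
Rohan: starts Apr 16 10:00 at or after Lucia ends Apr 15 22:00 → clear.
Tariq: starts Apr 16 11:00 at or after Lucia ends Apr 15 22:00 → clear.
Mateo: starts Apr 16 13:00 at or after Lucia ends Apr 15 22:00 → clear.
Lucia overlaps Aoife.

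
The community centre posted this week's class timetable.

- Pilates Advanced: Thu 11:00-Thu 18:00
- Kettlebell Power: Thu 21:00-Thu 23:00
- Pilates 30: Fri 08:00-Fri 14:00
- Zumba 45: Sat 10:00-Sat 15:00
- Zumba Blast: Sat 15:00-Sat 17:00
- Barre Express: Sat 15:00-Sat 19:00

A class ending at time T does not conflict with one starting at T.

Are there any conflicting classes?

Sorted by start: Pilates Advanced, Kettlebell Power, Pilates 30, Zumba 45, Zumba Blast, Barre Express.
Kettlebell Power starts after Pilates Advanced ends, so nothing later overlaps Pilates Advanced either.
Pilates 30 starts after Kettlebell Power ends, so nothing later overlaps Kettlebell Power either.
Zumba 45 starts after Pilates 30 ends, so nothing later overlaps Pilates 30 either.
Zumba Blast starts exactly when Zumba 45 ends (back-to-back, no overlap), so nothing later overlaps Zumba 45 either.
Barre Express starts before Zumba Blast ends → Zumba Blast and Barre Express overlap.
That's a conflict, so the schedule is not conflict-free.

Yes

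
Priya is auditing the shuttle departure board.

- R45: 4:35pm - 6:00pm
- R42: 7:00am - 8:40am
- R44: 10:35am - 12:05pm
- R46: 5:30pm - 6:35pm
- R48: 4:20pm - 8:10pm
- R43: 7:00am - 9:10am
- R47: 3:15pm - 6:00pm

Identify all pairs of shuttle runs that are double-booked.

Sorted by start: R42, R43, R44, R47, R48, R45, R46.
R43 starts before R42 ends → R42 and R43 overlap.
R44 starts after R42 ends; R42 is clear from here.
R44 starts after R43 ends; R43 is clear from here.
R47 starts after R44 ends; R44 is clear from here.
R48 starts before R47 ends → R47 and R48 overlap.
R45 starts before R47 ends → R47 and R45 overlap.
R46 starts before R47 ends → R47 and R46 overlap.
R45 starts before R48 ends → R48 and R45 overlap.
R46 starts before R48 ends → R48 and R46 overlap.
R46 starts before R45 ends → R45 and R46 overlap.

R42 & R43, R45 & R46, R45 & R47, R45 & R48, R46 & R47, R46 & R48, R47 & R48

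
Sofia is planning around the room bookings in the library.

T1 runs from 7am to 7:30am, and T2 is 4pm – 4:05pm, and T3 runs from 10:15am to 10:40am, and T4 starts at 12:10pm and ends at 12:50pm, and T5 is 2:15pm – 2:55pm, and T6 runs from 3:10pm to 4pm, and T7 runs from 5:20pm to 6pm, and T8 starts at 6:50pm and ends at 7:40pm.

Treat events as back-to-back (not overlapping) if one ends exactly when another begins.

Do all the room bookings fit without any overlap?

Yes

Sorted by start: T1, T3, T4, T5, T6, T2, T7, T8.
T3 starts after T1 ends, so nothing later overlaps T1 either.
T4 starts after T3 ends, so nothing later overlaps T3 either.
T5 starts after T4 ends, so nothing later overlaps T4 either.
T6 starts after T5 ends, so nothing later overlaps T5 either.
T2 starts exactly when T6 ends (back-to-back, no overlap), so nothing later overlaps T6 either.
T7 starts after T2 ends, so nothing later overlaps T2 either.
T8 starts after T7 ends.
Every pair is clear; the schedule has no overlaps.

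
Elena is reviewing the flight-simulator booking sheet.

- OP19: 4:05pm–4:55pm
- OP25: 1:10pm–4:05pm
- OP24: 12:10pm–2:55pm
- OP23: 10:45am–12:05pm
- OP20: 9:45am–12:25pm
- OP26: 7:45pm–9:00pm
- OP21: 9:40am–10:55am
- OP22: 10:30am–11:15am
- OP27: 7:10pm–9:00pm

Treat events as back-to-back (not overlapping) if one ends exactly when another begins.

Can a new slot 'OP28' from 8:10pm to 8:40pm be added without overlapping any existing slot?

OP21: ends 10:55am at or before OP28 starts 8:10pm → clear.
OP20: ends 12:25pm at or before OP28 starts 8:10pm → clear.
OP22: ends 11:15am at or before OP28 starts 8:10pm → clear.
OP23: ends 12:05pm at or before OP28 starts 8:10pm → clear.
OP24: ends 2:55pm at or before OP28 starts 8:10pm → clear.
OP25: ends 4:05pm at or before OP28 starts 8:10pm → clear.
OP19: ends 4:55pm at or before OP28 starts 8:10pm → clear.
OP27: starts 7:10pm before OP28 ends 8:40pm, and ends 9:00pm after OP28 starts 8:10pm → overlap.
OP26: starts 7:45pm before OP28 ends 8:40pm, and ends 9:00pm after OP28 starts 8:10pm → overlap.
OP28 overlaps OP26, OP27.

No — it overlaps OP26, OP27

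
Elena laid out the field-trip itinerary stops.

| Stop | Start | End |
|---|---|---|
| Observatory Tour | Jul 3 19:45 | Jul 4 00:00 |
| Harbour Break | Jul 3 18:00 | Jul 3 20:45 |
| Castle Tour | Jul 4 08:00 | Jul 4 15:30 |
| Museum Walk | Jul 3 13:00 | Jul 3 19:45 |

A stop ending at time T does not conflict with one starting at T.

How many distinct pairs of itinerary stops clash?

2

Two intervals overlap when each starts before the other ends.
Sorted by start: Museum Walk, Harbour Break, Observatory Tour, Castle Tour.
Harbour Break starts before Museum Walk ends → Museum Walk and Harbour Break overlap.
Observatory Tour starts exactly when Museum Walk ends (back-to-back, no overlap) — done with Museum Walk.
Observatory Tour starts before Harbour Break ends → Harbour Break and Observatory Tour overlap.
Castle Tour starts after Harbour Break ends.
Castle Tour starts after Observatory Tour ends.
Overlapping pairs: Harbour Break & Museum Walk, Harbour Break & Observatory Tour — 2 in total.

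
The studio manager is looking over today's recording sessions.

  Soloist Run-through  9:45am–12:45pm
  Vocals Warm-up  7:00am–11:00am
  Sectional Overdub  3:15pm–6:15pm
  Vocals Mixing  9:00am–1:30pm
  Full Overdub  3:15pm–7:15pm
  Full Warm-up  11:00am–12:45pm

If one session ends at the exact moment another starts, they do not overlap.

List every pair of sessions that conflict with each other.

Check each pair: they overlap iff neither finishes before the other starts.
Sorted by start: Vocals Warm-up, Vocals Mixing, Soloist Run-through, Full Warm-up, Sectional Overdub, Full Overdub.
Vocals Mixing starts before Vocals Warm-up ends → Vocals Warm-up and Vocals Mixing overlap.
Soloist Run-through starts before Vocals Warm-up ends → Vocals Warm-up and Soloist Run-through overlap.
Full Warm-up starts exactly when Vocals Warm-up ends (back-to-back, no overlap) — done with Vocals Warm-up.
Soloist Run-through starts before Vocals Mixing ends → Vocals Mixing and Soloist Run-through overlap.
Full Warm-up starts before Vocals Mixing ends → Vocals Mixing and Full Warm-up overlap.
Sectional Overdub starts after Vocals Mixing ends — done with Vocals Mixing.
Full Warm-up starts before Soloist Run-through ends → Soloist Run-through and Full Warm-up overlap.
Sectional Overdub starts after Soloist Run-through ends — done with Soloist Run-through.
Sectional Overdub starts after Full Warm-up ends — done with Full Warm-up.
Full Overdub starts before Sectional Overdub ends → Sectional Overdub and Full Overdub overlap.

Full Overdub & Sectional Overdub, Full Warm-up & Soloist Run-through, Full Warm-up & Vocals Mixing, Soloist Run-through & Vocals Mixing, Soloist Run-through & Vocals Warm-up, Vocals Mixing & Vocals Warm-up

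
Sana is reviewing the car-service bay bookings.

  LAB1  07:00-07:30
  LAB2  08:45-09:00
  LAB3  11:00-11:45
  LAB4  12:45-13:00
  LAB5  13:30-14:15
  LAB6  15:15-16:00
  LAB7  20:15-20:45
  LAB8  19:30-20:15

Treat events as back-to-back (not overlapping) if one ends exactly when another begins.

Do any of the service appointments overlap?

Two intervals overlap when each starts before the other ends.
Sorted by start: LAB1, LAB2, LAB3, LAB4, LAB5, LAB6, LAB8, LAB7.
LAB2 starts after LAB1 ends; LAB1 is clear from here.
LAB3 starts after LAB2 ends; LAB2 is clear from here.
LAB4 starts after LAB3 ends; LAB3 is clear from here.
LAB5 starts after LAB4 ends; LAB4 is clear from here.
LAB6 starts after LAB5 ends; LAB5 is clear from here.
LAB8 starts after LAB6 ends; LAB6 is clear from here.
LAB7 starts exactly when LAB8 ends (back-to-back, no overlap).
Every pair is clear; the schedule has no overlaps.

No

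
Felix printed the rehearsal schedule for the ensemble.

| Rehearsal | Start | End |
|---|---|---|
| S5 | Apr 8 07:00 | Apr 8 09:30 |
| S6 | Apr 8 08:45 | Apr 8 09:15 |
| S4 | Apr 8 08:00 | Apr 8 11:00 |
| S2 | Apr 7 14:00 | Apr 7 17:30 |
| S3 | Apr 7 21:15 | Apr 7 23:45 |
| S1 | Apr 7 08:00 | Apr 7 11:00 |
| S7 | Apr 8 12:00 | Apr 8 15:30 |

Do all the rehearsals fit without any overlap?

Sorted by start: S1, S2, S3, S5, S4, S6, S7.
S2 starts after S1 ends — done with S1.
S3 starts after S2 ends — done with S2.
S5 starts after S3 ends — done with S3.
S4 starts before S5 ends → S5 and S4 overlap.
That's a conflict, so the schedule is not conflict-free.

No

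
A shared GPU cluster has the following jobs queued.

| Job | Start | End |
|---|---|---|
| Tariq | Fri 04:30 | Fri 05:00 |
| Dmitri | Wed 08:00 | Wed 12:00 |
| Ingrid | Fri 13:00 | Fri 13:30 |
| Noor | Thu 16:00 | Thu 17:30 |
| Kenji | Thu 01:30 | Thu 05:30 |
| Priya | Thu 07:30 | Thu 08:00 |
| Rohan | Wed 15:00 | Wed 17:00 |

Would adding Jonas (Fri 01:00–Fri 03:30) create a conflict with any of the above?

No — it doesn't clash with anything

Dmitri: ends Wed 12:00 at or before Jonas starts Fri 01:00 → clear.
Rohan: ends Wed 17:00 at or before Jonas starts Fri 01:00 → clear.
Kenji: ends Thu 05:30 at or before Jonas starts Fri 01:00 → clear.
Priya: ends Thu 08:00 at or before Jonas starts Fri 01:00 → clear.
Noor: ends Thu 17:30 at or before Jonas starts Fri 01:00 → clear.
Tariq: starts Fri 04:30 at or after Jonas ends Fri 03:30 → clear.
Ingrid: starts Fri 13:00 at or after Jonas ends Fri 03:30 → clear.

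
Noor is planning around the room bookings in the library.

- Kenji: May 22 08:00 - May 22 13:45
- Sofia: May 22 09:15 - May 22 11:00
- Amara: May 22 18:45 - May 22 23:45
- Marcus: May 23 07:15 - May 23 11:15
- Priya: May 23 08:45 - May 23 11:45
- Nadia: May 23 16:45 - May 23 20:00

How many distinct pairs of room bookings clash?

2

Sorted by start: Kenji, Sofia, Amara, Marcus, Priya, Nadia.
Sofia starts before Kenji ends → Kenji and Sofia overlap.
Amara starts after Kenji ends — done with Kenji.
Amara starts after Sofia ends — done with Sofia.
Marcus starts after Amara ends — done with Amara.
Priya starts before Marcus ends → Marcus and Priya overlap.
Nadia starts after Marcus ends.
Nadia starts after Priya ends.
Overlapping pairs: Kenji & Sofia, Marcus & Priya — 2 in total.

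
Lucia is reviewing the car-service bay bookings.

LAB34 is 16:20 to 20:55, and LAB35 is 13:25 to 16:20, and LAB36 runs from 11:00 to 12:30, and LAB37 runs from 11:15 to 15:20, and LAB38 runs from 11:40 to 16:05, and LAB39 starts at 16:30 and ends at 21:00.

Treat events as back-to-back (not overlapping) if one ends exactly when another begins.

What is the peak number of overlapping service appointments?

3

Walk through starts and ends in time order (an end at T is processed before a start at T):
11:00 start LAB36 → 1
11:15 start LAB37 → 2
11:40 start LAB38 → 3
12:30 end LAB36 → 2
13:25 start LAB35 → 3
15:20 end LAB37 → 2
16:05 end LAB38 → 1
16:20 end LAB35 → 0
16:20 start LAB34 → 1
16:30 start LAB39 → 2
20:55 end LAB34 → 1
21:00 end LAB39 → 0
Peak is 3, at 11:40 (LAB36, LAB37, LAB38).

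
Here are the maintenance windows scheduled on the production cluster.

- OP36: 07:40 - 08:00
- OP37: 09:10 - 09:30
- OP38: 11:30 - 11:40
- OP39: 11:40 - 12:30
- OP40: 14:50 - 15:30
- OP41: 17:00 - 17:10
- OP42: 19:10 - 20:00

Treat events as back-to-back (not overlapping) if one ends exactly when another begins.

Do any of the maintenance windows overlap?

No

Check each pair: they overlap iff neither finishes before the other starts.
Sorted by start: OP36, OP37, OP38, OP39, OP40, OP41, OP42.
OP37 starts after OP36 ends, so nothing later overlaps OP36 either.
OP38 starts after OP37 ends, so nothing later overlaps OP37 either.
OP39 starts exactly when OP38 ends (back-to-back, no overlap), so nothing later overlaps OP38 either.
OP40 starts after OP39 ends, so nothing later overlaps OP39 either.
OP41 starts after OP40 ends, so nothing later overlaps OP40 either.
OP42 starts after OP41 ends.
Every pair is clear; the schedule has no overlaps.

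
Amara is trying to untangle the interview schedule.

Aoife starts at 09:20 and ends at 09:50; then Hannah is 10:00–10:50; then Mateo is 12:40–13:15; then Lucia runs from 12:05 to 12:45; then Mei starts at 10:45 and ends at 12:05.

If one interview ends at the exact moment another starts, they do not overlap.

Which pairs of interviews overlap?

Sorted by start: Aoife, Hannah, Mei, Lucia, Mateo.
Hannah starts after Aoife ends — done with Aoife.
Mei starts before Hannah ends → Hannah and Mei overlap.
Lucia starts after Hannah ends — done with Hannah.
Lucia starts exactly when Mei ends (back-to-back, no overlap) — done with Mei.
Mateo starts before Lucia ends → Lucia and Mateo overlap.

Hannah & Mei, Lucia & Mateo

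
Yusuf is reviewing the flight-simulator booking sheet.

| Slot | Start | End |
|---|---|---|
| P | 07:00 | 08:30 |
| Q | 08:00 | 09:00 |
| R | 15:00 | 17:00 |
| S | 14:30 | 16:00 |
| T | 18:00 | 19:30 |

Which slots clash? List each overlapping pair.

Check each pair: they overlap iff neither finishes before the other starts.
Sorted by start: P, Q, S, R, T.
Q starts before P ends → P and Q overlap.
S starts after P ends, so nothing later overlaps P either.
S starts after Q ends, so nothing later overlaps Q either.
R starts before S ends → S and R overlap.
T starts after S ends.
T starts after R ends.

P & Q, R & S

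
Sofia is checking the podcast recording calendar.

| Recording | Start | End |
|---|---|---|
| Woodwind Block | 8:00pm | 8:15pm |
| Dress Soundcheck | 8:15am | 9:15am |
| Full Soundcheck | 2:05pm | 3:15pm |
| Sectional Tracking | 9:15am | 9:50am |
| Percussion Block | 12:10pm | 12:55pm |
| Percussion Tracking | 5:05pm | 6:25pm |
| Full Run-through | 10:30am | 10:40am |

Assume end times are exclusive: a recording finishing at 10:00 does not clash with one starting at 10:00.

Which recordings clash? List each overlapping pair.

no conflicts

Two intervals overlap when each starts before the other ends.
Sorted by start: Dress Soundcheck, Sectional Tracking, Full Run-through, Percussion Block, Full Soundcheck, Percussion Tracking, Woodwind Block.
Sectional Tracking starts exactly when Dress Soundcheck ends (back-to-back, no overlap), so nothing later overlaps Dress Soundcheck either.
Full Run-through starts after Sectional Tracking ends, so nothing later overlaps Sectional Tracking either.
Percussion Block starts after Full Run-through ends, so nothing later overlaps Full Run-through either.
Full Soundcheck starts after Percussion Block ends, so nothing later overlaps Percussion Block either.
Percussion Tracking starts after Full Soundcheck ends, so nothing later overlaps Full Soundcheck either.
Woodwind Block starts after Percussion Tracking ends.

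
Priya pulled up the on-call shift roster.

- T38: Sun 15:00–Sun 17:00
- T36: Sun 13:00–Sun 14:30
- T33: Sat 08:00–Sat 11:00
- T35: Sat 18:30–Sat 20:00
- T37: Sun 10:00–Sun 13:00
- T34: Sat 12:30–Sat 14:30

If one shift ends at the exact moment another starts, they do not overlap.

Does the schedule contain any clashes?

Sorted by start: T33, T34, T35, T37, T36, T38.
T34 starts after T33 ends; T33 is clear from here.
T35 starts after T34 ends; T34 is clear from here.
T37 starts after T35 ends; T35 is clear from here.
T36 starts exactly when T37 ends (back-to-back, no overlap); T37 is clear from here.
T38 starts after T36 ends.
Every pair is clear; the schedule has no overlaps.

No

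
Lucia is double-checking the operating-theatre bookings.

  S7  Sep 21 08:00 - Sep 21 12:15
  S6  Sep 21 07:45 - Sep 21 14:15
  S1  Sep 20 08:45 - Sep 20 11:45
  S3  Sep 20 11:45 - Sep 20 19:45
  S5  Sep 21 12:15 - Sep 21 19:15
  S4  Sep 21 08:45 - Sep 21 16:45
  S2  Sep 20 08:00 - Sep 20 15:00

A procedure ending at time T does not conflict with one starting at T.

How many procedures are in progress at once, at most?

Walk through starts and ends in time order (an end at T is processed before a start at T):
Sep 20 08:00 start S2 → 1
Sep 20 08:45 start S1 → 2
Sep 20 11:45 end S1 → 1
Sep 20 11:45 start S3 → 2
Sep 20 15:00 end S2 → 1
Sep 20 19:45 end S3 → 0
Sep 21 07:45 start S6 → 1
Sep 21 08:00 start S7 → 2
Sep 21 08:45 start S4 → 3
Sep 21 12:15 end S7 → 2
Sep 21 12:15 start S5 → 3
Sep 21 14:15 end S6 → 2
Sep 21 16:45 end S4 → 1
Sep 21 19:15 end S5 → 0
Peak is 3, at Sep 21 08:45 (S4, S6, S7).

3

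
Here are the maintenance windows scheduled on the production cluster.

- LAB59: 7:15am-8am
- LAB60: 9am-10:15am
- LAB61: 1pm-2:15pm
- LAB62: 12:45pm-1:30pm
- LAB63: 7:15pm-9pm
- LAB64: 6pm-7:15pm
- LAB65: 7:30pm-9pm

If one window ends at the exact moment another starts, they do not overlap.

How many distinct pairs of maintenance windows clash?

2

Two intervals overlap when each starts before the other ends.
Sorted by start: LAB59, LAB60, LAB62, LAB61, LAB64, LAB63, LAB65.
LAB60 starts after LAB59 ends, so nothing later overlaps LAB59 either.
LAB62 starts after LAB60 ends, so nothing later overlaps LAB60 either.
LAB61 starts before LAB62 ends → LAB62 and LAB61 overlap.
LAB64 starts after LAB62 ends, so nothing later overlaps LAB62 either.
LAB64 starts after LAB61 ends, so nothing later overlaps LAB61 either.
LAB63 starts exactly when LAB64 ends (back-to-back, no overlap), so nothing later overlaps LAB64 either.
LAB65 starts before LAB63 ends → LAB63 and LAB65 overlap.
Overlapping pairs: LAB61 & LAB62, LAB63 & LAB65 — 2 in total.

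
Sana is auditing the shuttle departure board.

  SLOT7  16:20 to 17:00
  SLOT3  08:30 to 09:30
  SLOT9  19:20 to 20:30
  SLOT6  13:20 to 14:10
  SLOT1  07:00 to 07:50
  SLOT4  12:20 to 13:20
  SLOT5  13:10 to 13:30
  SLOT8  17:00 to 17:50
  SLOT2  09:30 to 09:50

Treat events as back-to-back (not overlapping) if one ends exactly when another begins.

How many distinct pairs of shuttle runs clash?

2

Sorted by start: SLOT1, SLOT3, SLOT2, SLOT4, SLOT5, SLOT6, SLOT7, SLOT8, SLOT9.
SLOT3 starts after SLOT1 ends, so nothing later overlaps SLOT1 either.
SLOT2 starts exactly when SLOT3 ends (back-to-back, no overlap), so nothing later overlaps SLOT3 either.
SLOT4 starts after SLOT2 ends, so nothing later overlaps SLOT2 either.
SLOT5 starts before SLOT4 ends → SLOT4 and SLOT5 overlap.
SLOT6 starts exactly when SLOT4 ends (back-to-back, no overlap), so nothing later overlaps SLOT4 either.
SLOT6 starts before SLOT5 ends → SLOT5 and SLOT6 overlap.
SLOT7 starts after SLOT5 ends, so nothing later overlaps SLOT5 either.
SLOT7 starts after SLOT6 ends, so nothing later overlaps SLOT6 either.
SLOT8 starts exactly when SLOT7 ends (back-to-back, no overlap), so nothing later overlaps SLOT7 either.
SLOT9 starts after SLOT8 ends.
Overlapping pairs: SLOT4 & SLOT5, SLOT5 & SLOT6 — 2 in total.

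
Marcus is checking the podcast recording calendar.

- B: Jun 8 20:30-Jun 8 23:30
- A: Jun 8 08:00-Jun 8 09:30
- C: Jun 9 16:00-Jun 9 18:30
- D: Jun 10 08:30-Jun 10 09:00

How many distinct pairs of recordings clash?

Sorted by start: A, B, C, D.
B starts after A ends, so nothing later overlaps A either.
C starts after B ends, so nothing later overlaps B either.
D starts after C ends.
No pair overlaps.

0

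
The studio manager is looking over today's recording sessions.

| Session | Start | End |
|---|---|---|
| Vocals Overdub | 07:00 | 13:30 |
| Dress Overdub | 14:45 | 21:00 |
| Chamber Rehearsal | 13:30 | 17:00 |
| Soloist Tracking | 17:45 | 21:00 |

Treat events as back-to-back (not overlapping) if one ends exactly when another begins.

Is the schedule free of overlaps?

Sorted by start: Vocals Overdub, Chamber Rehearsal, Dress Overdub, Soloist Tracking.
Chamber Rehearsal starts exactly when Vocals Overdub ends (back-to-back, no overlap), so Vocals Overdub has no further overlaps.
Dress Overdub starts before Chamber Rehearsal ends → Chamber Rehearsal and Dress Overdub overlap.
That's a conflict, so the schedule is not conflict-free.

No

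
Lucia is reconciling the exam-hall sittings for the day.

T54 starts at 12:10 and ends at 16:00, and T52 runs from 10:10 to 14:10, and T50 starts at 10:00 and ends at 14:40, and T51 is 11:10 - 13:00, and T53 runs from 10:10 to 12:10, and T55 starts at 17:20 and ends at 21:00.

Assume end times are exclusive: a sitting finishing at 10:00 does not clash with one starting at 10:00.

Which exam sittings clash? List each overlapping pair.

Sorted by start: T50, T52, T53, T51, T54, T55.
T52 starts before T50 ends → T50 and T52 overlap.
T53 starts before T50 ends → T50 and T53 overlap.
T51 starts before T50 ends → T50 and T51 overlap.
T54 starts before T50 ends → T50 and T54 overlap.
T55 starts after T50 ends.
T53 starts before T52 ends → T52 and T53 overlap.
T51 starts before T52 ends → T52 and T51 overlap.
T54 starts before T52 ends → T52 and T54 overlap.
T55 starts after T52 ends.
T51 starts before T53 ends → T53 and T51 overlap.
T54 starts exactly when T53 ends (back-to-back, no overlap), so nothing later overlaps T53 either.
T54 starts before T51 ends → T51 and T54 overlap.
T55 starts after T51 ends.
T55 starts after T54 ends.

T50 & T51, T50 & T52, T50 & T53, T50 & T54, T51 & T52, T51 & T53, T51 & T54, T52 & T53, T52 & T54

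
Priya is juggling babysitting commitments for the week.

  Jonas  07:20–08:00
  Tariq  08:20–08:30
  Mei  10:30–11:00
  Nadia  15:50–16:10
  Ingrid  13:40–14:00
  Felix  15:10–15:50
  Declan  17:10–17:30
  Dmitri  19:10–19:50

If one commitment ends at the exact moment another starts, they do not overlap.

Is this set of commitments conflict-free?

Two intervals overlap when each starts before the other ends.
Sorted by start: Jonas, Tariq, Mei, Ingrid, Felix, Nadia, Declan, Dmitri.
Tariq starts after Jonas ends; Jonas is clear from here.
Mei starts after Tariq ends; Tariq is clear from here.
Ingrid starts after Mei ends; Mei is clear from here.
Felix starts after Ingrid ends; Ingrid is clear from here.
Nadia starts exactly when Felix ends (back-to-back, no overlap); Felix is clear from here.
Declan starts after Nadia ends; Nadia is clear from here.
Dmitri starts after Declan ends.
Every pair is clear; the schedule has no overlaps.

Yes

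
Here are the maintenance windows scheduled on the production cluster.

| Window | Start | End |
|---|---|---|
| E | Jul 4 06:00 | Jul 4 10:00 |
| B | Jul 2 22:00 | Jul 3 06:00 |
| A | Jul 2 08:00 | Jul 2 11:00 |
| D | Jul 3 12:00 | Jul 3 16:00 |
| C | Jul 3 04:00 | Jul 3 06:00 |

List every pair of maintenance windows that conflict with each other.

Sorted by start: A, B, C, D, E.
B starts after A ends, so A has no further overlaps.
C starts before B ends → B and C overlap.
D starts after B ends, so B has no further overlaps.
D starts after C ends, so C has no further overlaps.
E starts after D ends.

B & C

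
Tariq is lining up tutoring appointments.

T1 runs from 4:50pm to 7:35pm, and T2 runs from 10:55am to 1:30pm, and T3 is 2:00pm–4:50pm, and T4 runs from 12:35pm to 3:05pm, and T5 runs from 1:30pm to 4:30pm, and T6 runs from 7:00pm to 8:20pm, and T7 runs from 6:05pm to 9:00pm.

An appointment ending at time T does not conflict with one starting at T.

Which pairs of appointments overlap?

T1 & T6, T1 & T7, T2 & T4, T3 & T4, T3 & T5, T4 & T5, T6 & T7

Check each pair: they overlap iff neither finishes before the other starts.
Sorted by start: T2, T4, T5, T3, T1, T7, T6.
T4 starts before T2 ends → T2 and T4 overlap.
T5 starts exactly when T2 ends (back-to-back, no overlap), so T2 has no further overlaps.
T5 starts before T4 ends → T4 and T5 overlap.
T3 starts before T4 ends → T4 and T3 overlap.
T1 starts after T4 ends, so T4 has no further overlaps.
T3 starts before T5 ends → T5 and T3 overlap.
T1 starts after T5 ends, so T5 has no further overlaps.
T1 starts exactly when T3 ends (back-to-back, no overlap), so T3 has no further overlaps.
T7 starts before T1 ends → T1 and T7 overlap.
T6 starts before T1 ends → T1 and T6 overlap.
T6 starts before T7 ends → T7 and T6 overlap.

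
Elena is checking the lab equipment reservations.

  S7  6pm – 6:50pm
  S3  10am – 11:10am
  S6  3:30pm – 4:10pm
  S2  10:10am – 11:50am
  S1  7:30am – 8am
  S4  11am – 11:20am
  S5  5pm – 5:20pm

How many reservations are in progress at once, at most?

Walk through starts and ends in time order (an end at T is processed before a start at T):
7:30am start S1 → 1
8am end S1 → 0
10am start S3 → 1
10:10am start S2 → 2
11am start S4 → 3
11:10am end S3 → 2
11:20am end S4 → 1
11:50am end S2 → 0
3:30pm start S6 → 1
4:10pm end S6 → 0
5pm start S5 → 1
5:20pm end S5 → 0
6pm start S7 → 1
6:50pm end S7 → 0
Peak is 3, at 11am (S2, S3, S4).

3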